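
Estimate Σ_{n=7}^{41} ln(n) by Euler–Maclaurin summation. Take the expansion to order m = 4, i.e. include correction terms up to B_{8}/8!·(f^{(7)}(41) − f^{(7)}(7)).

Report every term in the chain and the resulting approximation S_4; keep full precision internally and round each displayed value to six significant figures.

∫_7^41 ln(x) dx evaluates to 104.635.
½[f(7) + f(41)] = ½[1.94591 + 3.71357] = 2.82974.
Integral + boundary = 107.465.
k=1: B_{2}/(2)! × [f^{(1)}(41) − f^{(1)}(7)] = 1/12 × (0.0243902 − 0.142857) = -0.00987224.
Running total after k=1: 107.455.
k=2: B_{4}/(4)! × [f^{(3)}(41) − f^{(3)}(7)] = −1/720 × (2.90187e-05 − 0.00583090) = 8.05817e-06.
Running total after k=2: 107.455.
k=3: B_{6}/(6)! × [f^{(5)}(41) − f^{(5)}(7)] = 1/30240 × (2.07153e-07 − 0.00142798) = -4.72146e-08.
Running total after k=3: 107.455.
k=4: B_{8}/(8)! × [f^{(7)}(41) − f^{(7)}(7)] = −1/1209600 × (3.69697e-09 − 0.000874271) = 7.22774e-10.

S_4 ≈ 107.455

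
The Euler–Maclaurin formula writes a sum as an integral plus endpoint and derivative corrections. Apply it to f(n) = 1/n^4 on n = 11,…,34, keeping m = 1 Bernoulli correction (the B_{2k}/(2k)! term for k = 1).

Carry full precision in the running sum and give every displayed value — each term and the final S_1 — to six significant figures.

S_1 ≈ 0.000278545

∫_11^34 1/x^4 dx evaluates to 0.000241957.
Boundary: ½(f(11) + f(34)) = ½(6.83013e-05 + 7.48315e-07) = 3.45248e-05.
Integral + boundary = 0.000276482.
Order-1 term: 1/12 · (-8.80370e-08 − (-2.48369e-05)) = 2.06240e-06.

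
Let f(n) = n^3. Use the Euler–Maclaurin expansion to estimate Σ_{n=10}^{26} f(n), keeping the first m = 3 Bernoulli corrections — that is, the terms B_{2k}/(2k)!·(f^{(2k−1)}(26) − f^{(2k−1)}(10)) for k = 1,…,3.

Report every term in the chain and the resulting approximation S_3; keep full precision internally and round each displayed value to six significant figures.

Integral: ∫_10^26 x^3 dx = 111744.
Boundary: ½(f(10) + f(26)) = ½(1000.00 + 17576.0) = 9288.00.
So far: 121032.
k=1: B_{2}/(2)! × [f^{(1)}(26) − f^{(1)}(10)] = 1/12 × (2028.00 − 300.000) = 144.000.
Partial sum through k=1: 121176.
k=2: B_{4}/(4)! × [f^{(3)}(26) − f^{(3)}(10)] = −1/720 × (6.00000 − 6.00000) = 0.00000.
Partial sum through k=2: 121176.
k=3: B_{6}/(6)! × [f^{(5)}(26) − f^{(5)}(10)] = 1/30240 × (0.00000 − 0.00000) = 0.00000.

S_3 ≈ 121176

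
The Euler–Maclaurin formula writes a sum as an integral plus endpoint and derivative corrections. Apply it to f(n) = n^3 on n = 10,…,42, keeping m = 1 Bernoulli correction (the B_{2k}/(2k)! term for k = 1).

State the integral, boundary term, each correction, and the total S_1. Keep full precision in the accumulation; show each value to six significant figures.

The integral term ∫_10^42 x^3 dx = 775424.
½[f(10) + f(42)] = ½[1000.00 + 74088.0] = 37544.0.
So far: 812968.
Order-1 term: 1/12 · (5292.00 − 300.000) = 416.000.

S_1 ≈ 813384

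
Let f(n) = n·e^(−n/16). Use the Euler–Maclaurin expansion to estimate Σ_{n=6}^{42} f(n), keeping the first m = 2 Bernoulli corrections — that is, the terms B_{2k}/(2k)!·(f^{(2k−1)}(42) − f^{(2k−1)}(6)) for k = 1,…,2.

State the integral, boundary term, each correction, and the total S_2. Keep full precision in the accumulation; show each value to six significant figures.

S_2 ≈ 178.239

∫_6^42 x·e^(−x/16) dx evaluates to 174.702.
Boundary: ½(f(6) + f(42)) = ½(4.12374 + 3.04247) = 3.58310.
Integral + boundary = 178.285.
k=1: B_{2}/(2)! × [f^{(1)}(42) − f^{(1)}(6)] = 1/12 × (-0.117715 − 0.429556) = -0.0456059.
Partial sum through k=1: 178.239.
k=2: B_{4}/(4)! × [f^{(3)}(42) − f^{(3)}(6)] = −1/720 × (0.000106113 − 0.00704740) = 9.64068e-06.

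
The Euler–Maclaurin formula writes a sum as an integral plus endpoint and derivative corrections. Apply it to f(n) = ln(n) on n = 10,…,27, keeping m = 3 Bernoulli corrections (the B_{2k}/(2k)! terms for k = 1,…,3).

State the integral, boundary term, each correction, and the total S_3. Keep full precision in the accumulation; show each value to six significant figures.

S_3 ≈ 51.7557

Integral: ∫_10^27 ln(x) dx = 48.9617.
½[f(10) + f(27)] = ½[2.30259 + 3.29584] = 2.79921.
Integral + boundary = 51.7610.
k=1: B_{2}/(2)! × [f^{(1)}(27) − f^{(1)}(10)] = 1/12 × (0.0370370 − 0.100000) = -0.00524691.
Running total after k=1: 51.7557.
k=2: B_{4}/(4)! × [f^{(3)}(27) − f^{(3)}(10)] = −1/720 × (0.000101611 − 0.00200000) = 2.63665e-06.
Running total after k=2: 51.7557.
k=3: B_{6}/(6)! × [f^{(5)}(27) − f^{(5)}(10)] = 1/30240 × (1.67260e-06 − 0.000240000) = -7.88120e-09.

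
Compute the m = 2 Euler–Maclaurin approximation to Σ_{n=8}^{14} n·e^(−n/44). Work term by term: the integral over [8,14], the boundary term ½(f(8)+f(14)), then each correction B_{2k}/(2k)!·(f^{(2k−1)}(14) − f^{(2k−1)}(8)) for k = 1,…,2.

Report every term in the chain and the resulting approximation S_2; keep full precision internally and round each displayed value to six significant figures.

The integral term ∫_8^14 x·e^(−x/44) dx = 51.1219.
Boundary: ½(f(8) + f(14)) = ½(6.67002 + 10.1846) = 8.42731.
So far: 59.5492.
Order-1 term: 1/12 · (0.496003 − 0.682161) = -0.0155132.
Partial sum through k=1: 59.5337.
Order-2 term: −1/720 · (0.00100772 − 0.00121367) = 2.86045e-07.

S_2 ≈ 59.5337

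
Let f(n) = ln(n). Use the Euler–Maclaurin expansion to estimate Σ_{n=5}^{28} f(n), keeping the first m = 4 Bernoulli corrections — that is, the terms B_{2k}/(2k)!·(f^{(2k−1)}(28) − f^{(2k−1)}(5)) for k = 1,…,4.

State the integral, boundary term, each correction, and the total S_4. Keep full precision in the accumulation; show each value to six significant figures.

S_4 ≈ 64.7117

Integral: ∫_5^28 ln(x) dx = 62.2545.
Endpoint term: (f(5) + f(28))/2 = (1.60944 + 3.33220)/2 = 2.47082.
Running total after boundary: 64.7254.
Correction k=1: B_{2}/2! · (f^{(1)}(28) − f^{(1)}(5)) = 1/12 · (0.0357143 − 0.200000) = -0.0136905.
After k=1: 64.7117.
Correction k=2: B_{4}/4! · (f^{(3)}(28) − f^{(3)}(5)) = −1/720 · (9.11079e-05 − 0.0160000) = 2.20957e-05.
After k=2: 64.7117.
Correction k=3: B_{6}/6! · (f^{(5)}(28) − f^{(5)}(5)) = 1/30240 · (1.39451e-06 − 0.00768000) = -2.53922e-07.
After k=3: 64.7117.
Correction k=4: B_{8}/8! · (f^{(7)}(28) − f^{(7)}(5)) = −1/1209600 · (5.33613e-08 − 0.00921600) = 7.61900e-09.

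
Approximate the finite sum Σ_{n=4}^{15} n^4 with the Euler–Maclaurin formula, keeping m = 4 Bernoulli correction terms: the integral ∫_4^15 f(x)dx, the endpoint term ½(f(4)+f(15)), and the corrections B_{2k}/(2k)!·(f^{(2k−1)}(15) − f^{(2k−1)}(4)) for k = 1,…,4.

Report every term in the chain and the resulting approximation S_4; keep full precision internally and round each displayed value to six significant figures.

S_4 ≈ 178214

∫_4^15 x^4 dx evaluates to 151670.
½[f(4) + f(15)] = ½[256.000 + 50625.0] = 25440.5.
Running total after boundary: 177111.
Correction k=1: B_{2}/2! · (f^{(1)}(15) − f^{(1)}(4)) = 1/12 · (13500.0 − 256.000) = 1103.67.
Running total after k=1: 178214.
Correction k=2: B_{4}/4! · (f^{(3)}(15) − f^{(3)}(4)) = −1/720 · (360.000 − 96.0000) = -0.366667.
Running total after k=2: 178214.
Correction k=3: B_{6}/6! · (f^{(5)}(15) − f^{(5)}(4)) = 1/30240 · (0.00000 − 0.00000) = 0.00000.
Running total after k=3: 178214.
Correction k=4: B_{8}/8! · (f^{(7)}(15) − f^{(7)}(4)) = −1/1209600 · (0.00000 − 0.00000) = 0.00000.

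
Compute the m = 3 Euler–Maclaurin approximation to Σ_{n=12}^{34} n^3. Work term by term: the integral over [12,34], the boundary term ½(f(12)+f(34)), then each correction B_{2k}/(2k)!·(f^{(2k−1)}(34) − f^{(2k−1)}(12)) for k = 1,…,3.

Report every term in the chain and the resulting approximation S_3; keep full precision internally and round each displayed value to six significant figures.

Integral: ∫_12^34 x^3 dx = 328900.
Boundary: ½(f(12) + f(34)) = ½(1728.00 + 39304.0) = 20516.0.
Running total after boundary: 349416.
Correction k=1: B_{2}/2! · (f^{(1)}(34) − f^{(1)}(12)) = 1/12 · (3468.00 − 432.000) = 253.000.
After k=1: 349669.
Correction k=2: B_{4}/4! · (f^{(3)}(34) − f^{(3)}(12)) = −1/720 · (6.00000 − 6.00000) = 0.00000.
After k=2: 349669.
Correction k=3: B_{6}/6! · (f^{(5)}(34) − f^{(5)}(12)) = 1/30240 · (0.00000 − 0.00000) = 0.00000.

S_3 ≈ 349669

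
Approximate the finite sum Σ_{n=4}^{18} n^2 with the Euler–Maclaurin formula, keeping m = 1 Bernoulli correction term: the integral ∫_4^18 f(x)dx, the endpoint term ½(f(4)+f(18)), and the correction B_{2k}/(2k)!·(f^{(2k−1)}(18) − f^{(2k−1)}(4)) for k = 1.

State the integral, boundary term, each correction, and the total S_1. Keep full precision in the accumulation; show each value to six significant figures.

The integral term ∫_4^18 x^2 dx = 1922.67.
Boundary: ½(f(4) + f(18)) = ½(16.0000 + 324.000) = 170.000.
Integral + boundary = 2092.67.
k=1: B_{2}/(2)! × [f^{(1)}(18) − f^{(1)}(4)] = 1/12 × (36.0000 − 8.00000) = 2.33333.

S_1 ≈ 2095.00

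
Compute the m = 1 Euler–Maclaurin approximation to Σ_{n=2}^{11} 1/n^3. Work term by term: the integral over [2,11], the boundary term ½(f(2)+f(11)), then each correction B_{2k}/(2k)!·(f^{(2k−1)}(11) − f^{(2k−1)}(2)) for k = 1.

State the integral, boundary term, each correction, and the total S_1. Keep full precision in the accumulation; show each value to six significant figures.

∫_2^11 1/x^3 dx evaluates to 0.120868.
Boundary: ½(f(2) + f(11)) = ½(0.125000 + 0.000751315) = 0.0628757.
Running total after boundary: 0.183743.
Order-1 term: 1/12 · (-0.000204904 − (-0.187500)) = 0.0156079.

S_1 ≈ 0.199351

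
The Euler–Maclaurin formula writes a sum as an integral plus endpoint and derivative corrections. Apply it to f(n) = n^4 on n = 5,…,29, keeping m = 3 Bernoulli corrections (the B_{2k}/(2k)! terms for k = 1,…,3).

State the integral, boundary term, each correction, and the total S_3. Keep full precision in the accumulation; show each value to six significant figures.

The integral term ∫_5^29 x^4 dx = 4.10160e+06.
Endpoint term: (f(5) + f(29))/2 = (625.000 + 707281)/2 = 353953.
Running total after boundary: 4.45556e+06.
Order-1 term: 1/12 · (97556.0 − 500.000) = 8088.00.
Partial sum through k=1: 4.46365e+06.
Order-2 term: −1/720 · (696.000 − 120.000) = -0.800000.
Partial sum through k=2: 4.46364e+06.
Order-3 term: 1/30240 · (0.00000 − 0.00000) = 0.00000.

S_3 ≈ 4.46364e+06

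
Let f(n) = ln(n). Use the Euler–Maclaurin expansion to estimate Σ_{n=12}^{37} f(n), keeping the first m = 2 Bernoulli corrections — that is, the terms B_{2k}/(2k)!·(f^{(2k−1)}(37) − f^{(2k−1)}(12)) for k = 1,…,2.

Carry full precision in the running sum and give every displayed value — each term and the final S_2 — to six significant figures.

Integral: ∫_12^37 ln(x) dx = 78.7851.
Boundary: ½(f(12) + f(37)) = ½(2.48491 + 3.61092) = 3.04791.
Integral + boundary = 81.8330.
Correction k=1: B_{2}/2! · (f^{(1)}(37) − f^{(1)}(12)) = 1/12 · (0.0270270 − 0.0833333) = -0.00469219.
Running total after k=1: 81.8283.
Correction k=2: B_{4}/4! · (f^{(3)}(37) − f^{(3)}(12)) = −1/720 · (3.94843e-05 − 0.00115741) = 1.55267e-06.

S_2 ≈ 81.8283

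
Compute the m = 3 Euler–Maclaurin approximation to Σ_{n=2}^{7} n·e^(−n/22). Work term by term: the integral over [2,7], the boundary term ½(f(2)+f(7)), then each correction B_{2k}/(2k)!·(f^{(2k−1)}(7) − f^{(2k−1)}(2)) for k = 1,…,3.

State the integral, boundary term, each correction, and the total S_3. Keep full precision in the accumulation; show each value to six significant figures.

S_3 ≈ 21.4224

∫_2^7 x·e^(−x/22) dx evaluates to 17.9910.
Boundary: ½(f(2) + f(7)) = ½(1.82620 + 5.09229) = 3.45925.
Integral + boundary = 21.4502.
Order-1 term: 1/12 · (0.496003 − 0.830092) = -0.0278407.
Running total after k=1: 21.4224.
Order-2 term: −1/720 · (0.00403088 − 0.00548821) = 2.02407e-06.
Running total after k=2: 21.4224.
Order-3 term: 1/30240 · (1.45392e-05 − 1.91350e-05) = -1.51980e-10.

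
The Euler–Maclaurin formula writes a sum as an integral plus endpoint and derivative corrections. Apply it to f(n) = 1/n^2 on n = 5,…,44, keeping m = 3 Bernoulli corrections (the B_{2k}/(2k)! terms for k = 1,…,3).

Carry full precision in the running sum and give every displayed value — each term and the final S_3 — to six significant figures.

∫_5^44 1/x^2 dx evaluates to 0.177273.
½[f(5) + f(44)] = ½[0.0400000 + 0.000516529] = 0.0202583.
Integral + boundary = 0.197531.
k=1: B_{2}/(2)! × [f^{(1)}(44) − f^{(1)}(5)] = 1/12 × (-2.34786e-05 − (-0.0160000)) = 0.00133138.
Running total after k=1: 0.198862.
k=2: B_{4}/(4)! × [f^{(3)}(44) − f^{(3)}(5)] = −1/720 × (-1.45528e-07 − (-0.00768000)) = -1.06665e-05.
Running total after k=2: 0.198852.
k=3: B_{6}/(6)! × [f^{(5)}(44) − f^{(5)}(5)] = 1/30240 × (-2.25509e-09 − (-0.00921600)) = 3.04762e-07.

S_3 ≈ 0.198852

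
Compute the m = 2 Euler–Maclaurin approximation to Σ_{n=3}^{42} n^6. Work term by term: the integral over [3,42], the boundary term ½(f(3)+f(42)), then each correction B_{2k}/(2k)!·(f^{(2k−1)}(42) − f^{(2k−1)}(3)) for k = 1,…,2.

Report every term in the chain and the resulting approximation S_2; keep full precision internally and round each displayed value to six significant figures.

∫_3^42 x^6 dx evaluates to 3.29342e+10.
Boundary: ½(f(3) + f(42)) = ½(729.000 + 5.48903e+09) = 2.74452e+09.
Running total after boundary: 3.56787e+10.
Correction k=1: B_{2}/2! · (f^{(1)}(42) − f^{(1)}(3)) = 1/12 · (7.84147e+08 − 1458.00) = 6.53455e+07.
Partial sum through k=1: 3.57441e+10.
Correction k=2: B_{4}/4! · (f^{(3)}(42) − f^{(3)}(3)) = −1/720 · (8.89056e+06 − 3240.00) = -12343.5.

S_2 ≈ 3.57440e+10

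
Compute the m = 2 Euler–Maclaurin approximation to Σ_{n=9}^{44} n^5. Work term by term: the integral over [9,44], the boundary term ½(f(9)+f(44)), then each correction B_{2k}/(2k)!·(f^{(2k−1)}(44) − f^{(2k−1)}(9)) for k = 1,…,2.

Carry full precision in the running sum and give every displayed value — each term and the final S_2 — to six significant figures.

S_2 ≈ 1.29334e+09

∫_9^44 x^5 dx evaluates to 1.20930e+09.
½[f(9) + f(44)] = ½[59049.0 + 1.64916e+08] = 8.24876e+07.
Running total after boundary: 1.29178e+09.
k=1: B_{2}/(2)! × [f^{(1)}(44) − f^{(1)}(9)] = 1/12 × (1.87405e+07 − 32805.0) = 1.55897e+06.
After k=1: 1.29334e+09.
k=2: B_{4}/(4)! × [f^{(3)}(44) − f^{(3)}(9)] = −1/720 × (116160 − 4860.00) = -154.583.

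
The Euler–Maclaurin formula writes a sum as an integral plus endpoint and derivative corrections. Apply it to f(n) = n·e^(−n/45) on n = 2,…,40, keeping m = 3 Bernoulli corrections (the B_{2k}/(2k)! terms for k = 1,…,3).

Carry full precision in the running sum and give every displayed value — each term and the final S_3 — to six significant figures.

S_3 ≈ 459.660

Integral: ∫_2^40 x·e^(−x/45) dx = 450.554.
Endpoint term: (f(2) + f(40))/2 = (1.91306 + 16.4445)/2 = 9.17877.
Integral + boundary = 459.733.
Correction k=1: B_{2}/2! · (f^{(1)}(40) − f^{(1)}(2)) = 1/12 · (0.0456791 − 0.914016) = -0.0723614.
Partial sum through k=1: 459.660.
Correction k=2: B_{4}/4! · (f^{(3)}(40) − f^{(3)}(2)) = −1/720 · (0.000428594 − 0.00139609) = 1.34374e-06.
Partial sum through k=2: 459.660.
Correction k=3: B_{6}/6! · (f^{(5)}(40) − f^{(5)}(2)) = 1/30240 · (4.12164e-07 − 1.15595e-06) = -2.45962e-11.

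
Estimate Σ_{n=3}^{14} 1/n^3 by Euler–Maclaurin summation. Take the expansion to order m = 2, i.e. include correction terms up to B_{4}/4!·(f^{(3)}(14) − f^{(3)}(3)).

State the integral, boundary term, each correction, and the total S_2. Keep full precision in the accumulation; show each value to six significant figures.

S_2 ≈ 0.0746709

Integral: ∫_3^14 1/x^3 dx = 0.0530045.
Endpoint term: (f(3) + f(14))/2 = (0.0370370 + 0.000364431)/2 = 0.0187007.
So far: 0.0717053.
Order-1 term: 1/12 · (-7.80925e-05 − (-0.0370370)) = 0.00307991.
After k=1: 0.0747852.
Order-2 term: −1/720 · (-7.96862e-06 − (-0.0823045)) = -0.000114301.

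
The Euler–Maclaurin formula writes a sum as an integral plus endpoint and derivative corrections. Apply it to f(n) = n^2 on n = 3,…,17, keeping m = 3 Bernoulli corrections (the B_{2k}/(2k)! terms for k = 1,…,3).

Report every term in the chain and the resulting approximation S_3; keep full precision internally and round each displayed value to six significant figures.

Integral: ∫_3^17 x^2 dx = 1628.67.
Boundary: ½(f(3) + f(17)) = ½(9.00000 + 289.000) = 149.000.
Running total after boundary: 1777.67.
k=1: B_{2}/(2)! × [f^{(1)}(17) − f^{(1)}(3)] = 1/12 × (34.0000 − 6.00000) = 2.33333.
Partial sum through k=1: 1780.00.
k=2: B_{4}/(4)! × [f^{(3)}(17) − f^{(3)}(3)] = −1/720 × (0.00000 − 0.00000) = 0.00000.
Partial sum through k=2: 1780.00.
k=3: B_{6}/(6)! × [f^{(5)}(17) − f^{(5)}(3)] = 1/30240 × (0.00000 − 0.00000) = 0.00000.

S_3 ≈ 1780.00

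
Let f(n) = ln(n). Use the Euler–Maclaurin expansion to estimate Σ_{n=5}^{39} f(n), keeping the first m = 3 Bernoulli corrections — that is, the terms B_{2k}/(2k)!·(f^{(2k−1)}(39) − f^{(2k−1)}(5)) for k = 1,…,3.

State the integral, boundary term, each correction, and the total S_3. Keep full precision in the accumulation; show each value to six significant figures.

S_3 ≈ 103.454

∫_5^39 ln(x) dx evaluates to 100.832.
Boundary: ½(f(5) + f(39)) = ½(1.60944 + 3.66356) = 2.63650.
Integral + boundary = 103.468.
k=1: B_{2}/(2)! × [f^{(1)}(39) − f^{(1)}(5)] = 1/12 × (0.0256410 − 0.200000) = -0.0145299.
After k=1: 103.454.
k=2: B_{4}/(4)! × [f^{(3)}(39) − f^{(3)}(5)] = −1/720 × (3.37160e-05 − 0.0160000) = 2.21754e-05.
After k=2: 103.454.
k=3: B_{6}/(6)! × [f^{(5)}(39) − f^{(5)}(5)] = 1/30240 × (2.66004e-07 − 0.00768000) = -2.53959e-07.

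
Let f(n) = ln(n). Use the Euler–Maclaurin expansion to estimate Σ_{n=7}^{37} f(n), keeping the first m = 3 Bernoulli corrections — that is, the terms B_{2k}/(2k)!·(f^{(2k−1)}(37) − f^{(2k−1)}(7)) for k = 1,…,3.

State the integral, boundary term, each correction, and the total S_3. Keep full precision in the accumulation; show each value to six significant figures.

∫_7^37 ln(x) dx evaluates to 89.9826.
Boundary: ½(f(7) + f(37)) = ½(1.94591 + 3.61092) = 2.77841.
Integral + boundary = 92.7610.
Correction k=1: B_{2}/2! · (f^{(1)}(37) − f^{(1)}(7)) = 1/12 · (0.0270270 − 0.142857) = -0.00965251.
After k=1: 92.7514.
Correction k=2: B_{4}/4! · (f^{(3)}(37) − f^{(3)}(7)) = −1/720 · (3.94843e-05 − 0.00583090) = 8.04364e-06.
After k=2: 92.7514.
Correction k=3: B_{6}/6! · (f^{(5)}(37) − f^{(5)}(7)) = 1/30240 · (3.46101e-07 − 0.00142798) = -4.72100e-08.

S_3 ≈ 92.7514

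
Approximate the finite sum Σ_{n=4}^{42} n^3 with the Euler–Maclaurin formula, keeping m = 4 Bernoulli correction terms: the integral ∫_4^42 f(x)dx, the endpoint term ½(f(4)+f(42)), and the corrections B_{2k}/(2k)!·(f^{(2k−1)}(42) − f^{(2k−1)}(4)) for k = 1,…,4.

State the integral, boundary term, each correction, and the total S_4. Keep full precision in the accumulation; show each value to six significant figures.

∫_4^42 x^3 dx evaluates to 777860.
Endpoint term: (f(4) + f(42))/2 = (64.0000 + 74088.0)/2 = 37076.0.
So far: 814936.
Correction k=1: B_{2}/2! · (f^{(1)}(42) − f^{(1)}(4)) = 1/12 · (5292.00 − 48.0000) = 437.000.
Partial sum through k=1: 815373.
Correction k=2: B_{4}/4! · (f^{(3)}(42) − f^{(3)}(4)) = −1/720 · (6.00000 − 6.00000) = 0.00000.
Partial sum through k=2: 815373.
Correction k=3: B_{6}/6! · (f^{(5)}(42) − f^{(5)}(4)) = 1/30240 · (0.00000 − 0.00000) = 0.00000.
Partial sum through k=3: 815373.
Correction k=4: B_{8}/8! · (f^{(7)}(42) − f^{(7)}(4)) = −1/1209600 · (0.00000 − 0.00000) = 0.00000.

S_4 ≈ 815373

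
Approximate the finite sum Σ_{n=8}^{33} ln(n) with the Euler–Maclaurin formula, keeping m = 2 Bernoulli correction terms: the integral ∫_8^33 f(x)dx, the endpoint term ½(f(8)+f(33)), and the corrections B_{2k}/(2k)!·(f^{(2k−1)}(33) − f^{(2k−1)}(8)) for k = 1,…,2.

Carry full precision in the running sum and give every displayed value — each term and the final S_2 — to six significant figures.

∫_8^33 ln(x) dx evaluates to 73.7492.
Endpoint term: (f(8) + f(33))/2 = (2.07944 + 3.49651)/2 = 2.78797.
Running total after boundary: 76.5372.
Order-1 term: 1/12 · (0.0303030 − 0.125000) = -0.00789141.
Running total after k=1: 76.5293.
Order-2 term: −1/720 · (5.56529e-05 − 0.00390625) = 5.34805e-06.

S_2 ≈ 76.5293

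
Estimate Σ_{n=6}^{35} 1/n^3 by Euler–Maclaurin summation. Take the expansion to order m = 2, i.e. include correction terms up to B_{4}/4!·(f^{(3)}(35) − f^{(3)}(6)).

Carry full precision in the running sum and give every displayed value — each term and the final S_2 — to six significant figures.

∫_6^35 1/x^3 dx evaluates to 0.0134807.
½[f(6) + f(35)] = ½[0.00462963 + 2.33236e-05] = 0.00232648.
Integral + boundary = 0.0158072.
k=1: B_{2}/(2)! × [f^{(1)}(35) − f^{(1)}(6)] = 1/12 × (-1.99917e-06 − (-0.00231481)) = 0.000192735.
Running total after k=1: 0.0159999.
k=2: B_{4}/(4)! × [f^{(3)}(35) − f^{(3)}(6)] = −1/720 × (-3.26395e-08 − (-0.00128601)) = -1.78608e-06.

S_2 ≈ 0.0159982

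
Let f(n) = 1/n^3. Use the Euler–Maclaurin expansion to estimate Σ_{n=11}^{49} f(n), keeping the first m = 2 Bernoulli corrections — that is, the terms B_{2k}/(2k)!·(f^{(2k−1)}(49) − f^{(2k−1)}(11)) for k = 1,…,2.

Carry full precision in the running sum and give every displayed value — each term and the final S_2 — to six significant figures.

S_2 ≈ 0.00432088

Integral: ∫_11^49 1/x^3 dx = 0.00392398.
Endpoint term: (f(11) + f(49))/2 = (0.000751315 + 8.49986e-06)/2 = 0.000379907.
Integral + boundary = 0.00430389.
k=1: B_{2}/(2)! × [f^{(1)}(49) − f^{(1)}(11)] = 1/12 × (-5.20400e-07 − (-0.000204904)) = 1.70320e-05.
Partial sum through k=1: 0.00432092.
k=2: B_{4}/(4)! × [f^{(3)}(49) − f^{(3)}(11)] = −1/720 × (-4.33486e-09 − (-3.38684e-05)) = -4.70335e-08.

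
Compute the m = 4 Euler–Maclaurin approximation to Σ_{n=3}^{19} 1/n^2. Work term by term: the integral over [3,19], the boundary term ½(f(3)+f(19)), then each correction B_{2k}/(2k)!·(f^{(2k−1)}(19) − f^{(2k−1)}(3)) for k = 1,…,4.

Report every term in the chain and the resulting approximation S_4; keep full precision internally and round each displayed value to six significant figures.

∫_3^19 1/x^2 dx evaluates to 0.280702.
Boundary: ½(f(3) + f(19)) = ½(0.111111 + 0.00277008) = 0.0569406.
So far: 0.337642.
Correction k=1: B_{2}/2! · (f^{(1)}(19) − f^{(1)}(3)) = 1/12 · (-0.000291588 − (-0.0740741)) = 0.00614854.
Running total after k=1: 0.343791.
Correction k=2: B_{4}/4! · (f^{(3)}(19) − f^{(3)}(3)) = −1/720 · (-9.69267e-06 − (-0.0987654)) = -0.000137161.
Running total after k=2: 0.343654.
Correction k=3: B_{6}/6! · (f^{(5)}(19) − f^{(5)}(3)) = 1/30240 · (-8.05485e-07 − (-0.329218)) = 1.08868e-05.
Running total after k=3: 0.343665.
Correction k=4: B_{8}/8! · (f^{(7)}(19) − f^{(7)}(3)) = −1/1209600 · (-1.24951e-07 − (-2.04847)) = -1.69351e-06.

S_4 ≈ 0.343663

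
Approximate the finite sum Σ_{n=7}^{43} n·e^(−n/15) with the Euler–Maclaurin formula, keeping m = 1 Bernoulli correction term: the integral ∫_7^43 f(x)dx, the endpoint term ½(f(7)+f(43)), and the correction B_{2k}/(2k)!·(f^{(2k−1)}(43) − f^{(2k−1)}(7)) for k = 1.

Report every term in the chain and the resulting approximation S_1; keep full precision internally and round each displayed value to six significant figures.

∫_7^43 x·e^(−x/15) dx evaluates to 157.447.
½[f(7) + f(43)] = ½[4.38962 + 2.44619] = 3.41791.
Integral + boundary = 160.865.
k=1: B_{2}/(2)! × [f^{(1)}(43) − f^{(1)}(7)] = 1/12 × (-0.106191 − 0.334448) = -0.0367199.

S_1 ≈ 160.828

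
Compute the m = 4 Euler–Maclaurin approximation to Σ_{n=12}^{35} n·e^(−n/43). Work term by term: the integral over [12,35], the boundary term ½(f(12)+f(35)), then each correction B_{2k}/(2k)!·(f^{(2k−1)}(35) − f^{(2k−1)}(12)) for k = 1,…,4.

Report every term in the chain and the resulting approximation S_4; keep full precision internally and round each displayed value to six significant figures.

S_4 ≈ 315.180

∫_12^35 x·e^(−x/43) dx evaluates to 302.925.
Boundary: ½(f(12) + f(35)) = ½(9.07785 + 15.5086) = 12.2932.
So far: 315.218.
Correction k=1: B_{2}/2! · (f^{(1)}(35) − f^{(1)}(12)) = 1/12 · (0.0824377 − 0.545374) = -0.0385781.
Partial sum through k=1: 315.180.
Correction k=2: B_{4}/4! · (f^{(3)}(35) − f^{(3)}(12)) = −1/720 · (0.000523874 − 0.00111322) = 8.18540e-07.
Partial sum through k=2: 315.180.
Correction k=3: B_{6}/6! · (f^{(5)}(35) − f^{(5)}(12)) = 1/30240 · (5.42544e-07 − 1.04461e-06) = -1.66028e-11.
Partial sum through k=3: 315.180.
Correction k=4: B_{8}/8! · (f^{(7)}(35) − f^{(7)}(12)) = −1/1209600 · (4.33618e-10 − 8.04304e-10) = 3.06454e-16.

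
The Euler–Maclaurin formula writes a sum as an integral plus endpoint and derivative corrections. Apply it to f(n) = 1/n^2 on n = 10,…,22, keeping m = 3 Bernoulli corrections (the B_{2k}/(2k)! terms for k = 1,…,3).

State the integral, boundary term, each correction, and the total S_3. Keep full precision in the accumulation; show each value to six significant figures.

S_3 ≈ 0.0607292

The integral term ∫_10^22 1/x^2 dx = 0.0545455.
Endpoint term: (f(10) + f(22))/2 = (0.0100000 + 0.00206612)/2 = 0.00603306.
Running total after boundary: 0.0605785.
k=1: B_{2}/(2)! × [f^{(1)}(22) − f^{(1)}(10)] = 1/12 × (-0.000187829 − (-0.00200000)) = 0.000151014.
After k=1: 0.0607295.
k=2: B_{4}/(4)! × [f^{(3)}(22) − f^{(3)}(10)] = −1/720 × (-4.65691e-06 − (-0.000240000)) = -3.26865e-07.
After k=2: 0.0607292.
k=3: B_{6}/(6)! × [f^{(5)}(22) − f^{(5)}(10)] = 1/30240 × (-2.88651e-07 − (-7.20000e-05)) = 2.37141e-09.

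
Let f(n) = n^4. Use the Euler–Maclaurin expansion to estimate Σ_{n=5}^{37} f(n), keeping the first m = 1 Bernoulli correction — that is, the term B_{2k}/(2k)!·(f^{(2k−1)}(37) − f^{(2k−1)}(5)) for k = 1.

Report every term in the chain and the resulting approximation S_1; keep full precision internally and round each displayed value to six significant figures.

S_1 ≈ 1.48224e+07

Integral: ∫_5^37 x^4 dx = 1.38682e+07.
Endpoint term: (f(5) + f(37))/2 = (625.000 + 1.87416e+06)/2 = 937393.
So far: 1.48056e+07.
k=1: B_{2}/(2)! × [f^{(1)}(37) − f^{(1)}(5)] = 1/12 × (202612 − 500.000) = 16842.7.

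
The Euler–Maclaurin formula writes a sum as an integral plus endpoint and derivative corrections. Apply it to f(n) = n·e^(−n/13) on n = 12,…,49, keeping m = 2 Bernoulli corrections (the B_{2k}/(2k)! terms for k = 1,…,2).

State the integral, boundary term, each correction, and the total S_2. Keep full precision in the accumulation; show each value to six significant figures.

Integral: ∫_12^49 x·e^(−x/13) dx = 110.527.
Endpoint term: (f(12) + f(49))/2 = (4.76754 + 1.13042)/2 = 2.94898.
So far: 113.475.
Order-1 term: 1/12 · (-0.0638856 − 0.0305611) = -0.00787056.
Partial sum through k=1: 113.468.
Order-2 term: −1/720 · (-0.000105006 − 0.00488255) = 6.92716e-06.

S_2 ≈ 113.468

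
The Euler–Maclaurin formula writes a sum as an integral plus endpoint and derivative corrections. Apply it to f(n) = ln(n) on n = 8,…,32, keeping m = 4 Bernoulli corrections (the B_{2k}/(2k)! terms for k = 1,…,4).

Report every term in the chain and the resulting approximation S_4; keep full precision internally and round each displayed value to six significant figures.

S_4 ≈ 73.0328

∫_8^32 ln(x) dx evaluates to 70.2680.
Endpoint term: (f(8) + f(32))/2 = (2.07944 + 3.46574)/2 = 2.77259.
Integral + boundary = 73.0406.
Order-1 term: 1/12 · (0.0312500 − 0.125000) = -0.00781250.
Running total after k=1: 73.0328.
Order-2 term: −1/720 · (6.10352e-05 − 0.00390625) = 5.34058e-06.
Running total after k=2: 73.0328.
Order-3 term: 1/30240 · (7.15256e-07 − 0.000732422) = -2.41966e-08.
Running total after k=3: 73.0328.
Order-4 term: −1/1209600 · (2.09548e-08 − 0.000343323) = 2.83814e-10.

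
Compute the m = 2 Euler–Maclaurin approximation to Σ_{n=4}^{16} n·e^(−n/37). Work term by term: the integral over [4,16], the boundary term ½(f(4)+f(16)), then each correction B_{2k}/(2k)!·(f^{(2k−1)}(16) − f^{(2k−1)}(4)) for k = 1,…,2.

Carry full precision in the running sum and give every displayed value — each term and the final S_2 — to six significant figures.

The integral term ∫_4^16 x·e^(−x/37) dx = 89.0047.
Boundary: ½(f(4) + f(16)) = ½(3.59012 + 10.3829) = 6.98649.
Running total after boundary: 95.9912.
k=1: B_{2}/(2)! × [f^{(1)}(16) − f^{(1)}(4)] = 1/12 × (0.368311 − 0.800500) = -0.0360158.
After k=1: 95.9552.
k=2: B_{4}/(4)! × [f^{(3)}(16) − f^{(3)}(4)] = −1/720 × (0.00121707 − 0.00189595) = 9.42895e-07.

S_2 ≈ 95.9552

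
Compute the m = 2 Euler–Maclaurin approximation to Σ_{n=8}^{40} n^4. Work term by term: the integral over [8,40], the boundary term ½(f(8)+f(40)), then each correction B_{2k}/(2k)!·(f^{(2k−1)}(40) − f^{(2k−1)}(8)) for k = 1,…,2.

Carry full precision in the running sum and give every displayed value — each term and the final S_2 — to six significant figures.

S_2 ≈ 2.17767e+07

∫_8^40 x^4 dx evaluates to 2.04734e+07.
½[f(8) + f(40)] = ½[4096.00 + 2.56000e+06] = 1.28205e+06.
Integral + boundary = 2.17555e+07.
Order-1 term: 1/12 · (256000 − 2048.00) = 21162.7.
Partial sum through k=1: 2.17767e+07.
Order-2 term: −1/720 · (960.000 − 192.000) = -1.06667.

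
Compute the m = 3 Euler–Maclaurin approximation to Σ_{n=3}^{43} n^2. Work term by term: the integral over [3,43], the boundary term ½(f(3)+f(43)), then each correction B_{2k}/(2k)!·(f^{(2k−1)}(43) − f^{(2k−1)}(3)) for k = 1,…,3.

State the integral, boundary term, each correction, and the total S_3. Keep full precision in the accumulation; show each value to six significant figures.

Integral: ∫_3^43 x^2 dx = 26493.3.
½[f(3) + f(43)] = ½[9.00000 + 1849.00] = 929.000.
So far: 27422.3.
Correction k=1: B_{2}/2! · (f^{(1)}(43) − f^{(1)}(3)) = 1/12 · (86.0000 − 6.00000) = 6.66667.
Partial sum through k=1: 27429.0.
Correction k=2: B_{4}/4! · (f^{(3)}(43) − f^{(3)}(3)) = −1/720 · (0.00000 − 0.00000) = 0.00000.
Partial sum through k=2: 27429.0.
Correction k=3: B_{6}/6! · (f^{(5)}(43) − f^{(5)}(3)) = 1/30240 · (0.00000 − 0.00000) = 0.00000.

S_3 ≈ 27429.0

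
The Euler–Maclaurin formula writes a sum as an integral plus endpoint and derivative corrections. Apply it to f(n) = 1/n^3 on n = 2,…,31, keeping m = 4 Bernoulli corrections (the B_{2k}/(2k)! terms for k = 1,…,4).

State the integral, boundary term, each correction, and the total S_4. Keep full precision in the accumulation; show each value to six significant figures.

S_4 ≈ 0.201498

Integral: ∫_2^31 1/x^3 dx = 0.124480.
Boundary: ½(f(2) + f(31)) = ½(0.125000 + 3.35672e-05) = 0.0625168.
Running total after boundary: 0.186996.
Correction k=1: B_{2}/2! · (f^{(1)}(31) − f^{(1)}(2)) = 1/12 · (-3.24844e-06 − (-0.187500)) = 0.0156247.
After k=1: 0.202621.
Correction k=2: B_{4}/4! · (f^{(3)}(31) − f^{(3)}(2)) = −1/720 · (-6.76054e-08 − (-0.937500)) = -0.00130208.
After k=2: 0.201319.
Correction k=3: B_{6}/6! · (f^{(5)}(31) − f^{(5)}(2)) = 1/30240 · (-2.95466e-09 − (-9.84375)) = 0.000325521.
After k=3: 0.201645.
Correction k=4: B_{8}/8! · (f^{(7)}(31) − f^{(7)}(2)) = −1/1209600 · (-2.21369e-10 − (-177.188)) = -0.000146484.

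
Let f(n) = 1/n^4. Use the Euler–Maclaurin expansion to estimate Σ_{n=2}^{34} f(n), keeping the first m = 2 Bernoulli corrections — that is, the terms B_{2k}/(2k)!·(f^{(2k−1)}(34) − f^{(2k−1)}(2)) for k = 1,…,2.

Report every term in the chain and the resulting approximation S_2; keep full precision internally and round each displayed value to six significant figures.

The integral term ∫_2^34 1/x^4 dx = 0.0416582.
Boundary: ½(f(2) + f(34)) = ½(0.0625000 + 7.48315e-07) = 0.0312504.
So far: 0.0729086.
Order-1 term: 1/12 · (-8.80370e-08 − (-0.125000)) = 0.0104167.
Running total after k=1: 0.0833252.
Order-2 term: −1/720 · (-2.28470e-09 − (-0.937500)) = -0.00130208.

S_2 ≈ 0.0820231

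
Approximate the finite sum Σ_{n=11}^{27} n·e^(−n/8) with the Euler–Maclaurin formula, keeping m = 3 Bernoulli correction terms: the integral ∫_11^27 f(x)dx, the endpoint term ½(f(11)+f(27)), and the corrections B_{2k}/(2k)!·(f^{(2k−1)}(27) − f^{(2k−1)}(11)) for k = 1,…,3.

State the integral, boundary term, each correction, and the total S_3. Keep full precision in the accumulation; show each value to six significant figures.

S_3 ≈ 30.7042

∫_11^27 x·e^(−x/8) dx evaluates to 28.8505.
½[f(11) + f(27)] = ½[2.78124 + 0.923889] = 1.85256.
Running total after boundary: 30.7031.
k=1: B_{2}/(2)! × [f^{(1)}(27) − f^{(1)}(11)] = 1/12 × (-0.0812680 − (-0.0948148)) = 0.00112890.
Partial sum through k=1: 30.7042.
k=2: B_{4}/(4)! × [f^{(3)}(27) − f^{(3)}(11)] = −1/720 × (-0.000200497 − 0.00641976) = 9.19479e-06.
Partial sum through k=2: 30.7042.
k=3: B_{6}/(6)! × [f^{(5)}(27) − f^{(5)}(11)] = 1/30240 × (1.35753e-05 − 0.000223766) = -6.95073e-09.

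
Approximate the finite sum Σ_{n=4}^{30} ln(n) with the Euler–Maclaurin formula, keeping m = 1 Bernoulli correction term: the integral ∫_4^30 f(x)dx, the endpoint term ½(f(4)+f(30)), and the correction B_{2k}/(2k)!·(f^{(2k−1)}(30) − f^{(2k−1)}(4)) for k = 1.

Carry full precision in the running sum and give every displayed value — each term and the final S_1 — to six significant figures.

Integral: ∫_4^30 ln(x) dx = 70.4907.
Endpoint term: (f(4) + f(30))/2 = (1.38629 + 3.40120)/2 = 2.39375.
Integral + boundary = 72.8845.
Correction k=1: B_{2}/2! · (f^{(1)}(30) − f^{(1)}(4)) = 1/12 · (0.0333333 − 0.250000) = -0.0180556.

S_1 ≈ 72.8664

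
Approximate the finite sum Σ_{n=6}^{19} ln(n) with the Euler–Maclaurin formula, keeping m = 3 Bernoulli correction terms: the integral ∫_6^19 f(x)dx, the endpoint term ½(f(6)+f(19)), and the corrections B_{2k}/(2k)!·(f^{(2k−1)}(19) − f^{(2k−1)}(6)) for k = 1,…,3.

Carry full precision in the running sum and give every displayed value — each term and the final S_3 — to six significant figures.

∫_6^19 ln(x) dx evaluates to 32.1938.
Endpoint term: (f(6) + f(19))/2 = (1.79176 + 2.94444)/2 = 2.36810.
Integral + boundary = 34.5619.
k=1: B_{2}/(2)! × [f^{(1)}(19) − f^{(1)}(6)] = 1/12 × (0.0526316 − 0.166667) = -0.00950292.
Running total after k=1: 34.5524.
k=2: B_{4}/(4)! × [f^{(3)}(19) − f^{(3)}(6)] = −1/720 × (0.000291588 − 0.00925926) = 1.24551e-05.
Running total after k=2: 34.5524.
k=3: B_{6}/(6)! × [f^{(5)}(19) − f^{(5)}(6)] = 1/30240 × (9.69267e-06 − 0.00308642) = -1.01744e-07.

S_3 ≈ 34.5524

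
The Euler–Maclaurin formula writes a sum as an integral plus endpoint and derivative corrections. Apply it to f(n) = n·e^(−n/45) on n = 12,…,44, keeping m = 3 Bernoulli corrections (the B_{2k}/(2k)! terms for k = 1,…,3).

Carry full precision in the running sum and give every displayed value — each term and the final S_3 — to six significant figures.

S_3 ≈ 470.966

Integral: ∫_12^44 x·e^(−x/45) dx = 458.141.
½[f(12) + f(44)] = ½[9.19114 + 16.5504] = 12.8708.
Running total after boundary: 471.012.
k=1: B_{2}/(2)! × [f^{(1)}(44) − f^{(1)}(12)] = 1/12 × (0.00835880 − 0.561681) = -0.0461102.
Running total after k=1: 470.966.
k=2: B_{4}/(4)! × [f^{(3)}(44) − f^{(3)}(12)] = −1/720 × (0.000375630 − 0.00103385) = 9.14188e-07.
Running total after k=2: 470.966.
k=3: B_{6}/(6)! × [f^{(5)}(44) − f^{(5)}(12)] = 1/30240 × (3.68954e-07 − 8.84108e-07) = -1.70355e-11.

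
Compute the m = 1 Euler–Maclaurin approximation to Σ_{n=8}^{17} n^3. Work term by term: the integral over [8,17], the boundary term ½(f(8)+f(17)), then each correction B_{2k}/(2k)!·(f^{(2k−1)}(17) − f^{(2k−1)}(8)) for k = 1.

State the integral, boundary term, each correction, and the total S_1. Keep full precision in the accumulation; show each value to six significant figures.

S_1 ≈ 22625.0

∫_8^17 x^3 dx evaluates to 19856.2.
Boundary: ½(f(8) + f(17)) = ½(512.000 + 4913.00) = 2712.50.
Integral + boundary = 22568.8.
Correction k=1: B_{2}/2! · (f^{(1)}(17) − f^{(1)}(8)) = 1/12 · (867.000 − 192.000) = 56.2500.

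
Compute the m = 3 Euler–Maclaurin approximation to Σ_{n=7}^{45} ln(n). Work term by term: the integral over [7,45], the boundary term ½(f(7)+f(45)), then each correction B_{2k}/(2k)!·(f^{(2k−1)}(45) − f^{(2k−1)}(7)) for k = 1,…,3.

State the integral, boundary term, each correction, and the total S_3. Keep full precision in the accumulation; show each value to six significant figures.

∫_7^45 ln(x) dx evaluates to 119.678.
½[f(7) + f(45)] = ½[1.94591 + 3.80666] = 2.87629.
Running total after boundary: 122.555.
k=1: B_{2}/(2)! × [f^{(1)}(45) − f^{(1)}(7)] = 1/12 × (0.0222222 − 0.142857) = -0.0100529.
After k=1: 122.545.
k=2: B_{4}/(4)! × [f^{(3)}(45) − f^{(3)}(7)] = −1/720 × (2.19479e-05 − 0.00583090) = 8.06799e-06.
After k=2: 122.545.
k=3: B_{6}/(6)! × [f^{(5)}(45) − f^{(5)}(7)] = 1/30240 × (1.30061e-07 − 0.00142798) = -4.72171e-08.

S_3 ≈ 122.545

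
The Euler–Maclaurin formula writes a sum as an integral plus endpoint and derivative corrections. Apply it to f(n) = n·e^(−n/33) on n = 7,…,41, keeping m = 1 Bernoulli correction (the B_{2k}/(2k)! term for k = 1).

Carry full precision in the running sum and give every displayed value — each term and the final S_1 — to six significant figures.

S_1 ≈ 371.429

Integral: ∫_7^41 x·e^(−x/33) dx = 362.739.
½[f(7) + f(41)] = ½[5.66207 + 11.8360] = 8.74905.
Integral + boundary = 371.488.
k=1: B_{2}/(2)! × [f^{(1)}(41) − f^{(1)}(7)] = 1/12 × (-0.0699839 − 0.637289) = -0.0589394.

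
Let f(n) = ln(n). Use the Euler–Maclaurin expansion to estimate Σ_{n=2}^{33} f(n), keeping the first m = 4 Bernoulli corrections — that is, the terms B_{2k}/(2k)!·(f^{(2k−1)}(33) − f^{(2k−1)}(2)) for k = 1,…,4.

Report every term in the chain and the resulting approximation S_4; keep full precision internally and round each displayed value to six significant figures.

The integral term ∫_2^33 ln(x) dx = 82.9985.
Endpoint term: (f(2) + f(33))/2 = (0.693147 + 3.49651)/2 = 2.09483.
Integral + boundary = 85.0933.
Correction k=1: B_{2}/2! · (f^{(1)}(33) − f^{(1)}(2)) = 1/12 · (0.0303030 − 0.500000) = -0.0391414.
After k=1: 85.0541.
Correction k=2: B_{4}/4! · (f^{(3)}(33) − f^{(3)}(2)) = −1/720 · (5.56529e-05 − 0.250000) = 0.000347145.
After k=2: 85.0545.
Correction k=3: B_{6}/6! · (f^{(5)}(33) − f^{(5)}(2)) = 1/30240 · (6.13256e-07 − 0.750000) = -2.48016e-05.
After k=3: 85.0545.
Correction k=4: B_{8}/8! · (f^{(7)}(33) − f^{(7)}(2)) = −1/1209600 · (1.68941e-08 − 5.62500) = 4.65030e-06.

S_4 ≈ 85.0545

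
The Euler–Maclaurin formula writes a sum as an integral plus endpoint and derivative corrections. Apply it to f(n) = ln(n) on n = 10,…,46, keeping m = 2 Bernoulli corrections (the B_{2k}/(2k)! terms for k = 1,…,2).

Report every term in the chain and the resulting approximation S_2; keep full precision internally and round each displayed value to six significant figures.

S_2 ≈ 120.151

The integral term ∫_10^46 ln(x) dx = 117.092.
Boundary: ½(f(10) + f(46)) = ½(2.30259 + 3.82864) = 3.06561.
So far: 120.157.
Order-1 term: 1/12 · (0.0217391 − 0.100000) = -0.00652174.
After k=1: 120.151.
Order-2 term: −1/720 · (2.05474e-05 − 0.00200000) = 2.74924e-06.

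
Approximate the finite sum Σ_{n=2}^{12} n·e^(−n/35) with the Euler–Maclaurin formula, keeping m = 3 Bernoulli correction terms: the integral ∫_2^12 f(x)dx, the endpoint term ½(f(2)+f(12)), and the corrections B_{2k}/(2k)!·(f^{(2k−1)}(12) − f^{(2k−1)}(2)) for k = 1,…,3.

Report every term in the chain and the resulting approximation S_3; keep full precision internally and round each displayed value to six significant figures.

Integral: ∫_2^12 x·e^(−x/35) dx = 55.5529.
½[f(2) + f(12)] = ½[1.88892 + 8.51688] = 5.20290.
So far: 60.7558.
Correction k=1: B_{2}/2! · (f^{(1)}(12) − f^{(1)}(2)) = 1/12 · (0.466400 − 0.890490) = -0.0353408.
Partial sum through k=1: 60.7205.
Correction k=2: B_{4}/4! · (f^{(3)}(12) − f^{(3)}(2)) = −1/720 · (0.00153949 − 0.00226890) = 1.01307e-06.
Partial sum through k=2: 60.7205.
Correction k=3: B_{6}/6! · (f^{(5)}(12) − f^{(5)}(2)) = 1/30240 · (2.20265e-06 − 3.11092e-06) = -3.00353e-11.

S_3 ≈ 60.7205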